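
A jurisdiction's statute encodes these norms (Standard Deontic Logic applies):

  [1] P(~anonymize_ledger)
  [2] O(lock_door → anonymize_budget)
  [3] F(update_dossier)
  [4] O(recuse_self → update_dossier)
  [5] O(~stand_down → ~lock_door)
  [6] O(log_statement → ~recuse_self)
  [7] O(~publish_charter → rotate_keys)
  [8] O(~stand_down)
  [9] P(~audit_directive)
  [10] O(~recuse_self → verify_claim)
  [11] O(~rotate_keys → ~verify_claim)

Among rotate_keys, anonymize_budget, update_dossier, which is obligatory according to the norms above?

rotate_keys

F(update_dossier) at premise 3 means O(~update_dossier).
Premise 4, O(recuse_self → update_dossier), contraposes to O(~update_dossier → ~recuse_self); with O(~update_dossier) we get O(~recuse_self).
From O(~recuse_self) and premise 10, O(~recuse_self → verify_claim), we obtain O(verify_claim).
Premise 11 is O(~rotate_keys → ~verify_claim); contrapositively O(verify_claim → rotate_keys). Since O(verify_claim) holds, K gives O(rotate_keys).
So O(rotate_keys) holds — rotate_keys is obligatory. None of the other listed options is made obligatory by any chain of premises.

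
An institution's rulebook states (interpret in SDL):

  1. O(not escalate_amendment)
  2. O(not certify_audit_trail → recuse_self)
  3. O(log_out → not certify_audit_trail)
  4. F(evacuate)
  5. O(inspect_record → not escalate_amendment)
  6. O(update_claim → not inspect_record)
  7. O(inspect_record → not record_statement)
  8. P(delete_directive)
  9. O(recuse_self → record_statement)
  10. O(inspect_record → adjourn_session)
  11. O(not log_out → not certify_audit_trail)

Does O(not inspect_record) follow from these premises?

By case analysis on not log_out: premise 11 gives O(not log_out → not certify_audit_trail) and premise 3 gives O(log_out → not certify_audit_trail), so O(not certify_audit_trail) either way.
Applying K to premise 2 (O(not certify_audit_trail → recuse_self)) and O(not certify_audit_trail) yields O(recuse_self).
Applying K to premise 9 (O(recuse_self → record_statement)) and O(recuse_self) yields O(record_statement).
The contrapositive of premise 7 (O(inspect_record → not record_statement)) is O(record_statement → not inspect_record), and O(record_statement) is already established, so O(not inspect_record).
Premises 1, 4, 5, 6, 8, 10 do not contribute to this derivation.
So O(not inspect_record) follows.

Yes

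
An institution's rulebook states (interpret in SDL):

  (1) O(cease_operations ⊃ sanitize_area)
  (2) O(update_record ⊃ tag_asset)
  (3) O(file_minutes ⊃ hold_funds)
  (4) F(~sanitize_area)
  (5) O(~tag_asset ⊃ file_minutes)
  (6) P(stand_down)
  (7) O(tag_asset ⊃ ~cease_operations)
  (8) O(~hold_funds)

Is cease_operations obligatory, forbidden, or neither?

From premise 8 we have O(~hold_funds).
Premise 3 is O(file_minutes ⊃ hold_funds); contrapositively O(~hold_funds ⊃ ~file_minutes). Since O(~hold_funds) holds, K gives O(~file_minutes).
Premise 5, O(~tag_asset ⊃ file_minutes), contraposes to O(~file_minutes ⊃ tag_asset); with O(~file_minutes) we get O(tag_asset).
Premise 7 is O(tag_asset ⊃ ~cease_operations); since O(tag_asset), deontic closure gives O(~cease_operations).
Premises 1, 2, 4, 6 do not contribute to this derivation.
Thus O(~cease_operations), which is F(cease_operations): cease_operations is forbidden.

Forbidden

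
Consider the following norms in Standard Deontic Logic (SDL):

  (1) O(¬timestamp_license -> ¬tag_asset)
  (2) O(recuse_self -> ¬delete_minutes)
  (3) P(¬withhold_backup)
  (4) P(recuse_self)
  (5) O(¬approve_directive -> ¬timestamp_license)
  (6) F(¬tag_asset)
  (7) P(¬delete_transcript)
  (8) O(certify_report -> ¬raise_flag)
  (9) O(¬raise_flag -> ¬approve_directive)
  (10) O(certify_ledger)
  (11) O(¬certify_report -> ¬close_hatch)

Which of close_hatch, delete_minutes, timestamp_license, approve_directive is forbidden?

Premise 6, F(¬tag_asset), is equivalent to O(tag_asset).
Premise 1, O(¬timestamp_license -> ¬tag_asset), contraposes to O(tag_asset -> timestamp_license); with O(tag_asset) we get O(timestamp_license).
The contrapositive of premise 5 (O(¬approve_directive -> ¬timestamp_license)) is O(timestamp_license -> approve_directive), and O(timestamp_license) is already established, so O(approve_directive).
Premise 9, O(¬raise_flag -> ¬approve_directive), contraposes to O(approve_directive -> raise_flag); with O(approve_directive) we get O(raise_flag).
Premise 8, O(certify_report -> ¬raise_flag), contraposes to O(raise_flag -> ¬certify_report); with O(raise_flag) we get O(¬certify_report).
Applying K to premise 11 (O(¬certify_report -> ¬close_hatch)) and O(¬certify_report) yields O(¬close_hatch).
So O(¬close_hatch) holds, i.e. close_hatch is forbidden. None of the other listed options is forbidden under the premises.

close_hatch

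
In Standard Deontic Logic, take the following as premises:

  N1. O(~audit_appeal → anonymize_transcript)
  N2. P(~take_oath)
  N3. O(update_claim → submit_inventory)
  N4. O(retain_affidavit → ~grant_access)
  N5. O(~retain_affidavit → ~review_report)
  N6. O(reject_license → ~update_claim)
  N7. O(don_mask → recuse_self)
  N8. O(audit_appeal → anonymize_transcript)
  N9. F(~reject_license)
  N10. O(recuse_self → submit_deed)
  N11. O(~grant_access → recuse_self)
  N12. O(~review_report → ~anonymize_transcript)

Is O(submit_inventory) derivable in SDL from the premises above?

No

Premise 3 is O(update_claim → submit_inventory), but O(update_claim) is not derivable from the premises, so it does not yield O(submit_inventory).
No other premise forces O(submit_inventory). An ideal world satisfying every premise can still have submit_inventory false, so O(submit_inventory) is not derivable.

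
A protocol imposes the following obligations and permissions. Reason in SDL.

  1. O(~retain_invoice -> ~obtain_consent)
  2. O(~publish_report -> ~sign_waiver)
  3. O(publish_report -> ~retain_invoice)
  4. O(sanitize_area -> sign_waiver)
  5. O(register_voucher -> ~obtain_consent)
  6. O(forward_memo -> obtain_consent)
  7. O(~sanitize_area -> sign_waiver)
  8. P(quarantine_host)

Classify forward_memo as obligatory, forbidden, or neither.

Premises 7 and 4 are O(~sanitize_area -> sign_waiver) and O(sanitize_area -> sign_waiver); every ideal world satisfies ~sanitize_area or sanitize_area, so in either case sign_waiver holds — hence O(sign_waiver).
Premise 2, O(~publish_report -> ~sign_waiver), contraposes to O(sign_waiver -> publish_report); with O(sign_waiver) we get O(publish_report).
From O(publish_report) and premise 3, O(publish_report -> ~retain_invoice), we obtain O(~retain_invoice).
From O(~retain_invoice) and premise 1, O(~retain_invoice -> ~obtain_consent), we obtain O(~obtain_consent).
The contrapositive of premise 6 (O(forward_memo -> obtain_consent)) is O(~obtain_consent -> ~forward_memo), and O(~obtain_consent) is already established, so O(~forward_memo).
Premises 5, 8 do not contribute to this derivation.
Thus O(~forward_memo), which is F(forward_memo): forward_memo is forbidden.

Forbidden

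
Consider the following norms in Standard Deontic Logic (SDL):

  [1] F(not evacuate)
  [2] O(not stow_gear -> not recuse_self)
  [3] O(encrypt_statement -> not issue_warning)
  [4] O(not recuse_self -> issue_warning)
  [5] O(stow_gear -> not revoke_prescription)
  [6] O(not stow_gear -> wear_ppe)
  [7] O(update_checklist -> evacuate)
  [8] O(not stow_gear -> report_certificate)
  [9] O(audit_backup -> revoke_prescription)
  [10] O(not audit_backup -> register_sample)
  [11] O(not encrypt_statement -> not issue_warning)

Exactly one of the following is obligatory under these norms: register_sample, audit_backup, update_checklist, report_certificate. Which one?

register_sample

Premises 11 and 3 are O(not encrypt_statement -> not issue_warning) and O(encrypt_statement -> not issue_warning); every ideal world satisfies not encrypt_statement or encrypt_statement, so in either case not issue_warning holds — hence O(not issue_warning).
The contrapositive of premise 4 (O(not recuse_self -> issue_warning)) is O(not issue_warning -> recuse_self), and O(not issue_warning) is already established, so O(recuse_self).
The contrapositive of premise 2 (O(not stow_gear -> not recuse_self)) is O(recuse_self -> stow_gear), and O(recuse_self) is already established, so O(stow_gear).
Premise 5 is O(stow_gear -> not revoke_prescription); since O(stow_gear), deontic closure gives O(not revoke_prescription).
Premise 9, O(audit_backup -> revoke_prescription), contraposes to O(not revoke_prescription -> not audit_backup); with O(not revoke_prescription) we get O(not audit_backup).
Applying K to premise 10 (O(not audit_backup -> register_sample)) and O(not audit_backup) yields O(register_sample).
So O(register_sample) holds — register_sample is obligatory. None of the other listed options is made obligatory by any chain of premises.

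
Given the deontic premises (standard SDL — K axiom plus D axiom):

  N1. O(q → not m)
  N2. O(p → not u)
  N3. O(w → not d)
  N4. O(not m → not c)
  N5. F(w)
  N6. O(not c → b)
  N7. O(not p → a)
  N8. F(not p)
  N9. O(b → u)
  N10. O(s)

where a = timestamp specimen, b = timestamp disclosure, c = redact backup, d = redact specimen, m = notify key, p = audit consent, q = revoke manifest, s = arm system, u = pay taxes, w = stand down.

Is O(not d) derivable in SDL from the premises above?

No

Premise 3 is O(w → not d), but O(w) is not derivable from the premises, so it does not yield O(not d).
No other premise forces O(not d). An ideal world satisfying every premise can still have not d false, so O(not d) is not derivable.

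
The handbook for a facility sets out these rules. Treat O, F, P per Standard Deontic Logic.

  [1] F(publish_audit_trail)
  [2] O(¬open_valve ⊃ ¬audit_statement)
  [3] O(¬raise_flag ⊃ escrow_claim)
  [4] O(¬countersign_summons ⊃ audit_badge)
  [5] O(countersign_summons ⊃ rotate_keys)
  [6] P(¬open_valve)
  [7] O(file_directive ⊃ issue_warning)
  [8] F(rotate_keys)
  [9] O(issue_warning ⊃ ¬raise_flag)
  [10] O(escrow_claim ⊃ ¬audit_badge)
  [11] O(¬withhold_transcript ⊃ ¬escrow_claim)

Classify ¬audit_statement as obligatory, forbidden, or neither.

Premise 2 is O(¬open_valve ⊃ ¬audit_statement), but O(¬open_valve) is not derivable from the premises (the permission P(¬open_valve) asserts only ¬O(open_valve), not O(¬open_valve)), so it does not yield O(¬audit_statement).
No premise or chain of K-axiom applications forces O(¬audit_statement), and none forces O(audit_statement). So ¬audit_statement is neither obligatory nor forbidden under these norms.

Neither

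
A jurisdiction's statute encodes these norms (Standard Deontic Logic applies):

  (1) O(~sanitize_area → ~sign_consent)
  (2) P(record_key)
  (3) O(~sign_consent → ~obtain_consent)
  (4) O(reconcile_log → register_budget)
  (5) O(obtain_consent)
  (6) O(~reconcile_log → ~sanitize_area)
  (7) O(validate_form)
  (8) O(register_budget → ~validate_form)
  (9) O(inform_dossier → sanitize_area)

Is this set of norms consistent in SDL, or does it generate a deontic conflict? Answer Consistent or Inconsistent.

Premise 5 gives O(obtain_consent).
Premise 3, O(~sign_consent → ~obtain_consent), contraposes to O(obtain_consent → sign_consent); with O(obtain_consent) we get O(sign_consent).
Premise 1, O(~sanitize_area → ~sign_consent), contraposes to O(sign_consent → sanitize_area); with O(sign_consent) we get O(sanitize_area).
Premise 6 is O(~reconcile_log → ~sanitize_area); contrapositively O(sanitize_area → reconcile_log). Since O(sanitize_area) holds, K gives O(reconcile_log).
From O(reconcile_log) and premise 4, O(reconcile_log → register_budget), we obtain O(register_budget).
With premise 8, O(register_budget → ~validate_form), the K-axiom yields O(~validate_form).
However, premise 7 gives O(validate_form).
We now have both O(~validate_form) and O(validate_form) — validate_form is simultaneously obligatory and forbidden, violating the D-axiom.

Inconsistent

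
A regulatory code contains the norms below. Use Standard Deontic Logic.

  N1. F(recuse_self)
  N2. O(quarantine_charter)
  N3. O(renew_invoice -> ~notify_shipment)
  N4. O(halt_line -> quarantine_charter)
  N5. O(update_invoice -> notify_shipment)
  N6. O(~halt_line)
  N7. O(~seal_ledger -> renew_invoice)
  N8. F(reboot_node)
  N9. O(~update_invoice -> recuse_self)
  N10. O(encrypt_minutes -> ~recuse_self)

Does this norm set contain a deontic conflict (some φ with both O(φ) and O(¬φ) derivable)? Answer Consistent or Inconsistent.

Premise 4 is O(halt_line -> quarantine_charter); even if O(quarantine_charter) held, inferring O(halt_line) would be affirming the consequent — invalid.
So O(halt_line) is not derivable, and the apparent clash with O(~halt_line) does not arise.
A world satisfying every obligation exists (e.g. encrypt_minutes=false, halt_line=false, notify_shipment=true, quarantine_charter=true, reboot_node=false, recuse_self=false, renew_invoice=false, seal_ledger=true, update_invoice=true); no atom is both obligatory and forbidden, so the set is consistent.

Consistent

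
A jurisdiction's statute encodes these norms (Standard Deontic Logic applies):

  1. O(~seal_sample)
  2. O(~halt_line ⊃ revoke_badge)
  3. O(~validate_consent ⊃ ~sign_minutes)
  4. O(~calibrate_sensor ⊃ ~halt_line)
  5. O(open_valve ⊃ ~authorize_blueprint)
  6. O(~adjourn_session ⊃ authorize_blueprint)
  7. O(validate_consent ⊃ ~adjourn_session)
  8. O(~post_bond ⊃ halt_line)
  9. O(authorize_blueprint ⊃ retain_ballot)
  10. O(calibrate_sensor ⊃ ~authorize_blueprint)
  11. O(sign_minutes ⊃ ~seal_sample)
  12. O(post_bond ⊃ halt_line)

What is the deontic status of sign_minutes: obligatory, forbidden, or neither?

Premises 12 and 8 are O(post_bond ⊃ halt_line) and O(~post_bond ⊃ halt_line); every ideal world satisfies post_bond or ~post_bond, so in either case halt_line holds — hence O(halt_line).
Premise 4 is O(~calibrate_sensor ⊃ ~halt_line); contrapositively O(halt_line ⊃ calibrate_sensor). Since O(halt_line) holds, K gives O(calibrate_sensor).
With premise 10, O(calibrate_sensor ⊃ ~authorize_blueprint), the K-axiom yields O(~authorize_blueprint).
Premise 6, O(~adjourn_session ⊃ authorize_blueprint), contraposes to O(~authorize_blueprint ⊃ adjourn_session); with O(~authorize_blueprint) we get O(adjourn_session).
The contrapositive of premise 7 (O(validate_consent ⊃ ~adjourn_session)) is O(adjourn_session ⊃ ~validate_consent), and O(adjourn_session) is already established, so O(~validate_consent).
Premise 3 is O(~validate_consent ⊃ ~sign_minutes); since O(~validate_consent), deontic closure gives O(~sign_minutes).
Premises 1, 2, 5, 9, 11 do not contribute to this derivation.
Thus O(~sign_minutes), which is F(sign_minutes): sign_minutes is forbidden.

Forbidden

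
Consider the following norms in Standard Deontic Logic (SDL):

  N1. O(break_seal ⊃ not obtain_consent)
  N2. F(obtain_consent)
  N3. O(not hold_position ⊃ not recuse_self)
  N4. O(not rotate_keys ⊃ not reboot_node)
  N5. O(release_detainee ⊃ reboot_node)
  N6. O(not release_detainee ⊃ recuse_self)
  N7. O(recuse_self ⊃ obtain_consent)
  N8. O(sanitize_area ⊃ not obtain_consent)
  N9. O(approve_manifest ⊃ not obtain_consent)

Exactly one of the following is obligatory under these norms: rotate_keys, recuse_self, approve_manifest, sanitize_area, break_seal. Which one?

Premise 2 is F(obtain_consent), i.e. O(not obtain_consent).
Premise 7, O(recuse_self ⊃ obtain_consent), contraposes to O(not obtain_consent ⊃ not recuse_self); with O(not obtain_consent) we get O(not recuse_self).
The contrapositive of premise 6 (O(not release_detainee ⊃ recuse_self)) is O(not recuse_self ⊃ release_detainee), and O(not recuse_self) is already established, so O(release_detainee).
Premise 5 is O(release_detainee ⊃ reboot_node); since O(release_detainee), deontic closure gives O(reboot_node).
Premise 4 is O(not rotate_keys ⊃ not reboot_node); contrapositively O(reboot_node ⊃ rotate_keys). Since O(reboot_node) holds, K gives O(rotate_keys).
So O(rotate_keys) holds — rotate_keys is obligatory. None of the other listed options is made obligatory by any chain of premises.

rotate_keys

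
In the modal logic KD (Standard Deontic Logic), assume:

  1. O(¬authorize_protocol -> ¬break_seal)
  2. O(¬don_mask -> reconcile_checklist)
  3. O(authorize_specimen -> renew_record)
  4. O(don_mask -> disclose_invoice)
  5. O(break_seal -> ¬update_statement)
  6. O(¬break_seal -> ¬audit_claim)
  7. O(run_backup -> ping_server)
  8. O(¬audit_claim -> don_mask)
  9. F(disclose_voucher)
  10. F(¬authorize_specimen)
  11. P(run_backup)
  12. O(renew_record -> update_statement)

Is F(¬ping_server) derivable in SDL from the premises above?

Premise 7 is O(run_backup -> ping_server), but O(run_backup) is not derivable from the premises (the permission P(run_backup) asserts only ¬O(¬run_backup), not O(run_backup)), so it does not yield O(ping_server).
No other premise forces O(ping_server). An ideal world satisfying every premise can still have ¬ping_server true, so F(¬ping_server) is not derivable.

No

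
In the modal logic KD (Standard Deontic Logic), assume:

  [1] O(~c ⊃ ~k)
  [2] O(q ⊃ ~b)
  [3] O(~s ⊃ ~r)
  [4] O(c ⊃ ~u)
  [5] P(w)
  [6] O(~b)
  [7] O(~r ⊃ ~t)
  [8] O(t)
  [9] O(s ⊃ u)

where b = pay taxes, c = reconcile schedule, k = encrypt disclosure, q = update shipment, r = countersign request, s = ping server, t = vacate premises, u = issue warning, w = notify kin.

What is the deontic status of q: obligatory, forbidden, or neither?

Premise 2 is O(q ⊃ ~b); even if O(~b) held, inferring O(q) would be affirming the consequent — invalid.
No premise or chain of K-axiom applications forces O(q), and none forces O(~q). So q is neither obligatory nor forbidden under these norms.

Neither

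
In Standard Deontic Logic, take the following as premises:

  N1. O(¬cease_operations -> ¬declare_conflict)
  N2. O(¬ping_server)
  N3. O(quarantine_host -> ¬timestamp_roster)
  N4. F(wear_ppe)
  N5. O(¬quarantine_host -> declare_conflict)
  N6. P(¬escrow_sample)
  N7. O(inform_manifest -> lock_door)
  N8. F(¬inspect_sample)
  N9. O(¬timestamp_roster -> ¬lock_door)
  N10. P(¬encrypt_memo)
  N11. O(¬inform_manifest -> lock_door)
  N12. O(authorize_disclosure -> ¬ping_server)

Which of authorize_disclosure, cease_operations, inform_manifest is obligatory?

cease_operations

By case analysis on inform_manifest: premise 7 gives O(inform_manifest -> lock_door) and premise 11 gives O(¬inform_manifest -> lock_door), so O(lock_door) either way.
Premise 9 is O(¬timestamp_roster -> ¬lock_door); contrapositively O(lock_door -> timestamp_roster). Since O(lock_door) holds, K gives O(timestamp_roster).
Premise 3 is O(quarantine_host -> ¬timestamp_roster); contrapositively O(timestamp_roster -> ¬quarantine_host). Since O(timestamp_roster) holds, K gives O(¬quarantine_host).
Applying K to premise 5 (O(¬quarantine_host -> declare_conflict)) and O(¬quarantine_host) yields O(declare_conflict).
The contrapositive of premise 1 (O(¬cease_operations -> ¬declare_conflict)) is O(declare_conflict -> cease_operations), and O(declare_conflict) is already established, so O(cease_operations).
So O(cease_operations) holds — cease_operations is obligatory. None of the other listed options is made obligatory by any chain of premises.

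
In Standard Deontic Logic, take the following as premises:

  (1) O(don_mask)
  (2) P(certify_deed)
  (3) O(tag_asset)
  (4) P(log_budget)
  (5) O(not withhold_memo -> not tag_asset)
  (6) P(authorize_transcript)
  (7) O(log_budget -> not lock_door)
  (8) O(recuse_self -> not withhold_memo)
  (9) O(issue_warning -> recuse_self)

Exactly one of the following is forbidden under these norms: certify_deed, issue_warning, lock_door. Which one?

issue_warning

Premise 3 gives O(tag_asset).
Premise 5 is O(not withhold_memo -> not tag_asset); contrapositively O(tag_asset -> withhold_memo). Since O(tag_asset) holds, K gives O(withhold_memo).
Premise 8, O(recuse_self -> not withhold_memo), contraposes to O(withhold_memo -> not recuse_self); with O(withhold_memo) we get O(not recuse_self).
Premise 9 is O(issue_warning -> recuse_self); contrapositively O(not recuse_self -> not issue_warning). Since O(not recuse_self) holds, K gives O(not issue_warning).
So O(not issue_warning) holds, i.e. issue_warning is forbidden. None of the other listed options is forbidden under the premises.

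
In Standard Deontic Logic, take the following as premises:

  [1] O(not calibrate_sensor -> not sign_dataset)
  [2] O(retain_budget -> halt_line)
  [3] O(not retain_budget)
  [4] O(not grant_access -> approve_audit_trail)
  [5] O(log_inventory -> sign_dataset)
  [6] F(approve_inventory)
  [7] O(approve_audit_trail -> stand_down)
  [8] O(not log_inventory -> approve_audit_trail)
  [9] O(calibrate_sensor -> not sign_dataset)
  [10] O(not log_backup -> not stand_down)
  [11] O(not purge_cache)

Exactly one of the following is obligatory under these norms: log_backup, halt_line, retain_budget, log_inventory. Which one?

log_backup

Premises 1 and 9 cover both cases: O(not calibrate_sensor -> not sign_dataset) and O(calibrate_sensor -> not sign_dataset). Since not calibrate_sensor ∨ calibrate_sensor is a tautology, O(not sign_dataset) follows.
Premise 5 is O(log_inventory -> sign_dataset); contrapositively O(not sign_dataset -> not log_inventory). Since O(not sign_dataset) holds, K gives O(not log_inventory).
Applying K to premise 8 (O(not log_inventory -> approve_audit_trail)) and O(not log_inventory) yields O(approve_audit_trail).
From O(approve_audit_trail) and premise 7, O(approve_audit_trail -> stand_down), we obtain O(stand_down).
Premise 10, O(not log_backup -> not stand_down), contraposes to O(stand_down -> log_backup); with O(stand_down) we get O(log_backup).
So O(log_backup) holds — log_backup is obligatory. None of the other listed options is made obligatory by any chain of premises.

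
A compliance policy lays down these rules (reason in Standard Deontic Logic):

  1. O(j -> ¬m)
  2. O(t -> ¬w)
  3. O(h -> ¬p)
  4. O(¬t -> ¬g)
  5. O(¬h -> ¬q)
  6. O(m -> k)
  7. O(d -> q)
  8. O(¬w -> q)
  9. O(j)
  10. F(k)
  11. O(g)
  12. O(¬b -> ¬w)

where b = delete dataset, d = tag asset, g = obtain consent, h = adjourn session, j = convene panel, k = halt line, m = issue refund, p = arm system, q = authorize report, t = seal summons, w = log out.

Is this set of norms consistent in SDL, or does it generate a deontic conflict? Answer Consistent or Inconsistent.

Consistent

Premise 6 is O(m -> k), but O(m) is not derivable from the premises, so it does not yield O(k).
So O(k) is not derivable, and the apparent clash with O(¬k) does not arise.
A world satisfying every obligation exists (e.g. b=false, d=false, g=true, h=true, j=true, k=false, m=false, p=false, q=true, t=true, w=false); no atom is both obligatory and forbidden, so the set is consistent.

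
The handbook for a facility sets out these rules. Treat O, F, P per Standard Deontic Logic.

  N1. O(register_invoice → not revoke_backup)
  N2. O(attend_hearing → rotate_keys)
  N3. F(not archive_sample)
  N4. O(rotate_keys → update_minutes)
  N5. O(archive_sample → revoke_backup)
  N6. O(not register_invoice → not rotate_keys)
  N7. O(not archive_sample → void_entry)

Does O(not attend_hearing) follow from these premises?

Yes

Premise 3, F(not archive_sample), is equivalent to O(archive_sample).
Premise 5 is O(archive_sample → revoke_backup); since O(archive_sample), deontic closure gives O(revoke_backup).
Premise 1, O(register_invoice → not revoke_backup), contraposes to O(revoke_backup → not register_invoice); with O(revoke_backup) we get O(not register_invoice).
From O(not register_invoice) and premise 6, O(not register_invoice → not rotate_keys), we obtain O(not rotate_keys).
Premise 2, O(attend_hearing → rotate_keys), contraposes to O(not rotate_keys → not attend_hearing); with O(not rotate_keys) we get O(not attend_hearing).
Premises 4, 7 do not contribute to this derivation.
So O(not attend_hearing) follows.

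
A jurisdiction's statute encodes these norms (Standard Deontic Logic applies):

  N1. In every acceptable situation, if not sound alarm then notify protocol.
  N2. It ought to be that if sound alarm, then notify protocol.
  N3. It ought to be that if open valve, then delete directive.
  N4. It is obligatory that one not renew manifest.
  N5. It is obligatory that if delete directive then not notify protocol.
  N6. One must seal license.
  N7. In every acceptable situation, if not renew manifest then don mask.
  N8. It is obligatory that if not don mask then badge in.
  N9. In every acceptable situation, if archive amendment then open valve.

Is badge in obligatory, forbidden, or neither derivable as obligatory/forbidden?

Premise 8 is O(¬don_mask → badge_in), but O(¬don_mask) is not derivable from the premises, so it does not yield O(badge_in).
No premise or chain of K-axiom applications forces O(badge_in), and none forces O(¬badge_in). So badge_in is neither obligatory nor forbidden under these norms.

Neither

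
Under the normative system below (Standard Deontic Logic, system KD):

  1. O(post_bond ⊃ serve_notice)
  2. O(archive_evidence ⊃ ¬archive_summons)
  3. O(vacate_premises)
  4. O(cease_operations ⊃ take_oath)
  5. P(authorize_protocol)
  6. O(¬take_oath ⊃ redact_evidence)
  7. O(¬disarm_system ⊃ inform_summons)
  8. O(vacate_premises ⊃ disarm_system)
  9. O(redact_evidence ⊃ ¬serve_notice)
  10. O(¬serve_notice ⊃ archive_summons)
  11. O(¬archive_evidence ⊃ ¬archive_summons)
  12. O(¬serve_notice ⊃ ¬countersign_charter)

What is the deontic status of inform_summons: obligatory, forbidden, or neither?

Neither

Premise 7 is O(¬disarm_system ⊃ inform_summons), but O(¬disarm_system) is not derivable from the premises, so it does not yield O(inform_summons).
No premise or chain of K-axiom applications forces O(inform_summons), and none forces O(¬inform_summons). So inform_summons is neither obligatory nor forbidden under these norms.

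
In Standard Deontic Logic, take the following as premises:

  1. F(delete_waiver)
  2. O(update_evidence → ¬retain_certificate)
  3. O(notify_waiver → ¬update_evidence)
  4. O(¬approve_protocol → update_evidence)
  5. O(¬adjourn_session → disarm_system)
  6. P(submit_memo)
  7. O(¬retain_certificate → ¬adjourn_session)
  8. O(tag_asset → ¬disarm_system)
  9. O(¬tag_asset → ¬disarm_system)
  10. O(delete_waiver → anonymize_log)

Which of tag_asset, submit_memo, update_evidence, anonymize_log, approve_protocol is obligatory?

approve_protocol

By case analysis on ¬tag_asset: premise 9 gives O(¬tag_asset → ¬disarm_system) and premise 8 gives O(tag_asset → ¬disarm_system), so O(¬disarm_system) either way.
The contrapositive of premise 5 (O(¬adjourn_session → disarm_system)) is O(¬disarm_system → adjourn_session), and O(¬disarm_system) is already established, so O(adjourn_session).
The contrapositive of premise 7 (O(¬retain_certificate → ¬adjourn_session)) is O(adjourn_session → retain_certificate), and O(adjourn_session) is already established, so O(retain_certificate).
Premise 2, O(update_evidence → ¬retain_certificate), contraposes to O(retain_certificate → ¬update_evidence); with O(retain_certificate) we get O(¬update_evidence).
Premise 4, O(¬approve_protocol → update_evidence), contraposes to O(¬update_evidence → approve_protocol); with O(¬update_evidence) we get O(approve_protocol).
So O(approve_protocol) holds — approve_protocol is obligatory. None of the other listed options is made obligatory by any chain of premises.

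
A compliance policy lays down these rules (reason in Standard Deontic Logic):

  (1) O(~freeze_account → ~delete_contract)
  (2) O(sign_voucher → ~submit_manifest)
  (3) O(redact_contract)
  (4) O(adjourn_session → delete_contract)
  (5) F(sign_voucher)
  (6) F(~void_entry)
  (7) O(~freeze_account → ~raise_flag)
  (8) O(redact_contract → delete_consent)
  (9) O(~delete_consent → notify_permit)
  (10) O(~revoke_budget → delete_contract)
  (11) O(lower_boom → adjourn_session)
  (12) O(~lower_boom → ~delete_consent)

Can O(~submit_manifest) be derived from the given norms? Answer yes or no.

Premise 2 is O(sign_voucher → ~submit_manifest), but O(sign_voucher) is not derivable from the premises, so it does not yield O(~submit_manifest).
No other premise forces O(~submit_manifest). An ideal world satisfying every premise can still have ~submit_manifest false, so O(~submit_manifest) is not derivable.

No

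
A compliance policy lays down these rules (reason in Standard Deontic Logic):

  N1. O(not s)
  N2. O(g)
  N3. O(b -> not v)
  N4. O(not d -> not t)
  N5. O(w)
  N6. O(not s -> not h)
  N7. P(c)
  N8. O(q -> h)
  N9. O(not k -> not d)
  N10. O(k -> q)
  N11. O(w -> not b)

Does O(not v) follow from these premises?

No

Premise 3 is O(b -> not v), but O(b) is not derivable from the premises, so it does not yield O(not v).
No other premise forces O(not v). An ideal world satisfying every premise can still have not v false, so O(not v) is not derivable.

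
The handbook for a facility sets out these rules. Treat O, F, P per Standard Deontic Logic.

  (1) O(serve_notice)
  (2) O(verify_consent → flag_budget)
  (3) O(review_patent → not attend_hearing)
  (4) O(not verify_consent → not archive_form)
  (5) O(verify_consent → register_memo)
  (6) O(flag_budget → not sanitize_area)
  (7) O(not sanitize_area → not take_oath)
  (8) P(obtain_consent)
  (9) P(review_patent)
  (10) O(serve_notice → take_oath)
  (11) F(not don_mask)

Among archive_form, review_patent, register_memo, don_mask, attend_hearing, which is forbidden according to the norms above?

archive_form

Premise 1 gives O(serve_notice).
With premise 10, O(serve_notice → take_oath), the K-axiom yields O(take_oath).
Premise 7, O(not sanitize_area → not take_oath), contraposes to O(take_oath → sanitize_area); with O(take_oath) we get O(sanitize_area).
Premise 6, O(flag_budget → not sanitize_area), contraposes to O(sanitize_area → not flag_budget); with O(sanitize_area) we get O(not flag_budget).
Premise 2, O(verify_consent → flag_budget), contraposes to O(not flag_budget → not verify_consent); with O(not flag_budget) we get O(not verify_consent).
Applying K to premise 4 (O(not verify_consent → not archive_form)) and O(not verify_consent) yields O(not archive_form).
So O(not archive_form) holds, i.e. archive_form is forbidden. None of the other listed options is forbidden under the premises.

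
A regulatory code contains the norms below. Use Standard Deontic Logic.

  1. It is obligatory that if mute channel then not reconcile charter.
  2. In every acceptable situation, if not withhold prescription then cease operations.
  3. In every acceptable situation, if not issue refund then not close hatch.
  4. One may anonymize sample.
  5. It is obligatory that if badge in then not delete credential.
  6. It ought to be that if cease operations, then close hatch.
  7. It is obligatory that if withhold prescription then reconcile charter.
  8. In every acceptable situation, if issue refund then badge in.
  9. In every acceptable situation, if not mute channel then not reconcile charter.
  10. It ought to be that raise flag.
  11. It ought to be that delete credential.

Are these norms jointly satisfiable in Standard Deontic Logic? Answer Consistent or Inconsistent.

Inconsistent

By case analysis on mute_channel: premise 1 gives O(mute_channel → ¬reconcile_charter) and premise 9 gives O(¬mute_channel → ¬reconcile_charter), so O(¬reconcile_charter) either way.
Premise 7, O(withhold_prescription → reconcile_charter), contraposes to O(¬reconcile_charter → ¬withhold_prescription); with O(¬reconcile_charter) we get O(¬withhold_prescription).
Applying K to premise 2 (O(¬withhold_prescription → cease_operations)) and O(¬withhold_prescription) yields O(cease_operations).
With premise 6, O(cease_operations → close_hatch), the K-axiom yields O(close_hatch).
The contrapositive of premise 3 (O(¬issue_refund → ¬close_hatch)) is O(close_hatch → issue_refund), and O(close_hatch) is already established, so O(issue_refund).
Premise 8 is O(issue_refund → badge_in); since O(issue_refund), deontic closure gives O(badge_in).
From O(badge_in) and premise 5, O(badge_in → ¬delete_credential), we obtain O(¬delete_credential).
However, premise 11 gives O(delete_credential).
We now have both O(¬delete_credential) and O(delete_credential) — delete_credential is simultaneously obligatory and forbidden, violating the D-axiom.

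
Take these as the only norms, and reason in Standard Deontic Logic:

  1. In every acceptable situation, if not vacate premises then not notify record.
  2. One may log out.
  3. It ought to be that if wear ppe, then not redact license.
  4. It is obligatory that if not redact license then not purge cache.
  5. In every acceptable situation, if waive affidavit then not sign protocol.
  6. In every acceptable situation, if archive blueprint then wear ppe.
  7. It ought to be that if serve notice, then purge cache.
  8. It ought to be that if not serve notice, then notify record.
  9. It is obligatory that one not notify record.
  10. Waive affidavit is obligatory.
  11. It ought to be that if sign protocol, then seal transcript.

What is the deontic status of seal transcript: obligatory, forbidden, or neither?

Premise 11 is O(sign_protocol → seal_transcript), but O(sign_protocol) is not derivable from the premises, so it does not yield O(seal_transcript).
No premise or chain of K-axiom applications forces O(seal_transcript), and none forces O(¬seal_transcript). So seal_transcript is neither obligatory nor forbidden under these norms.

Neither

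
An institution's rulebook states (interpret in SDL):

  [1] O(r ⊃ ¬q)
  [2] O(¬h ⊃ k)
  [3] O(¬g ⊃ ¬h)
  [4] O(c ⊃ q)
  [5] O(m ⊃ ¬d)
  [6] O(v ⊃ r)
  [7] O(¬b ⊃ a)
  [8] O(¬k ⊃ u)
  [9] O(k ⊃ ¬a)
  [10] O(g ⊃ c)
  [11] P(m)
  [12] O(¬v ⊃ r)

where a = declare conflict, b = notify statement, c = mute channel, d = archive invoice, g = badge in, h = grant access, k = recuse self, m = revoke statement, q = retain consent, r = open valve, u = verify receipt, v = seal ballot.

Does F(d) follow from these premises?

Premise 5 is O(m ⊃ ¬d), but O(m) is not derivable from the premises (the permission P(m) asserts only ¬O(¬m), not O(m)), so it does not yield O(¬d).
No other premise forces O(¬d). An ideal world satisfying every premise can still have d true, so F(d) is not derivable.

No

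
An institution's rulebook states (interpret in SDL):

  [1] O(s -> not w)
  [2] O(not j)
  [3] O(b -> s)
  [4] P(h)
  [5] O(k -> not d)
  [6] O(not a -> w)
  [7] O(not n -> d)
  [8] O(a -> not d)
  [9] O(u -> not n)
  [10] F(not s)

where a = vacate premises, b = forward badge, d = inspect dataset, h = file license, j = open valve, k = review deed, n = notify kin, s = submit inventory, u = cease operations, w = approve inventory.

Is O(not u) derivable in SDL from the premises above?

Premise 10, F(not s), is equivalent to O(s).
Premise 1 is O(s -> not w); since O(s), deontic closure gives O(not w).
Premise 6, O(not a -> w), contraposes to O(not w -> a); with O(not w) we get O(a).
With premise 8, O(a -> not d), the K-axiom yields O(not d).
The contrapositive of premise 7 (O(not n -> d)) is O(not d -> n), and O(not d) is already established, so O(n).
Premise 9, O(u -> not n), contraposes to O(n -> not u); with O(n) we get O(not u).
Premises 2, 3, 4, 5 do not contribute to this derivation.
So O(not u) follows.

Yes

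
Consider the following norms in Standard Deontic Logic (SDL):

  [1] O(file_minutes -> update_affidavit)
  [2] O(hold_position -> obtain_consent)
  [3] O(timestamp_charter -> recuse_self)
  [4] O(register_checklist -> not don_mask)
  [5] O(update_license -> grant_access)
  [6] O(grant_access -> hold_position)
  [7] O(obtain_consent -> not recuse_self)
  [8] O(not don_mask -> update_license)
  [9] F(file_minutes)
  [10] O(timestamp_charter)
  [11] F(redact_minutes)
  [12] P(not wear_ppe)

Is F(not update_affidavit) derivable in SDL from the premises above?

No

Premise 1 is O(file_minutes -> update_affidavit), but O(file_minutes) is not derivable from the premises, so it does not yield O(update_affidavit).
No other premise forces O(update_affidavit). An ideal world satisfying every premise can still have not update_affidavit true, so F(not update_affidavit) is not derivable.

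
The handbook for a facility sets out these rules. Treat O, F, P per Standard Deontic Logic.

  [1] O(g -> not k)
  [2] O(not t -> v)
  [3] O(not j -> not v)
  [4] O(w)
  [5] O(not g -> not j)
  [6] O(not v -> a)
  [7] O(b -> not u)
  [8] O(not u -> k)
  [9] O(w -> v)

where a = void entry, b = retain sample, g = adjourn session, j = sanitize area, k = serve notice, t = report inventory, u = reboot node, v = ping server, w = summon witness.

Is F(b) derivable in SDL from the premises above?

Premise 4 gives O(w).
With premise 9, O(w -> v), the K-axiom yields O(v).
The contrapositive of premise 3 (O(not j -> not v)) is O(v -> j), and O(v) is already established, so O(j).
The contrapositive of premise 5 (O(not g -> not j)) is O(j -> g), and O(j) is already established, so O(g).
Applying K to premise 1 (O(g -> not k)) and O(g) yields O(not k).
Premise 8 is O(not u -> k); contrapositively O(not k -> u). Since O(not k) holds, K gives O(u).
Premise 7, O(b -> not u), contraposes to O(u -> not b); with O(u) we get O(not b).
Premises 2, 6 do not contribute to this derivation.
So O(not b) holds, i.e. F(b). The claim follows.

Yes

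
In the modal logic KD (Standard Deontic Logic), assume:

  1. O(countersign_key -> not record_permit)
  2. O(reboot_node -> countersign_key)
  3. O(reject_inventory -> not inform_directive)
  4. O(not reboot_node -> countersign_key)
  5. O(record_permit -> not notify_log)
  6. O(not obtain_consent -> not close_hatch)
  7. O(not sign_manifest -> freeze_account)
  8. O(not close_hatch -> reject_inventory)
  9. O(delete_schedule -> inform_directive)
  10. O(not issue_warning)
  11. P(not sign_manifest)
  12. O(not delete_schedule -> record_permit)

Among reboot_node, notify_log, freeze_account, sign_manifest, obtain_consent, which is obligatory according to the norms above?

By case analysis on reboot_node: premise 2 gives O(reboot_node -> countersign_key) and premise 4 gives O(not reboot_node -> countersign_key), so O(countersign_key) either way.
Applying K to premise 1 (O(countersign_key -> not record_permit)) and O(countersign_key) yields O(not record_permit).
Premise 12 is O(not delete_schedule -> record_permit); contrapositively O(not record_permit -> delete_schedule). Since O(not record_permit) holds, K gives O(delete_schedule).
With premise 9, O(delete_schedule -> inform_directive), the K-axiom yields O(inform_directive).
Premise 3 is O(reject_inventory -> not inform_directive); contrapositively O(inform_directive -> not reject_inventory). Since O(inform_directive) holds, K gives O(not reject_inventory).
Premise 8, O(not close_hatch -> reject_inventory), contraposes to O(not reject_inventory -> close_hatch); with O(not reject_inventory) we get O(close_hatch).
Premise 6, O(not obtain_consent -> not close_hatch), contraposes to O(close_hatch -> obtain_consent); with O(close_hatch) we get O(obtain_consent).
So O(obtain_consent) holds — obtain_consent is obligatory. None of the other listed options is made obligatory by any chain of premises.

obtain_consent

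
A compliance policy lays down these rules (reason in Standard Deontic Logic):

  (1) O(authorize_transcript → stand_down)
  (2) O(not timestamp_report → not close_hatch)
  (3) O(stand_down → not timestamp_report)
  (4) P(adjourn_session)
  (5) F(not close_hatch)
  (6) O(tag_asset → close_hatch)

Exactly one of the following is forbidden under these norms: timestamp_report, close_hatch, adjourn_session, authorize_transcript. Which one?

authorize_transcript

Premise 5, F(not close_hatch), is equivalent to O(close_hatch).
Premise 2, O(not timestamp_report → not close_hatch), contraposes to O(close_hatch → timestamp_report); with O(close_hatch) we get O(timestamp_report).
Premise 3, O(stand_down → not timestamp_report), contraposes to O(timestamp_report → not stand_down); with O(timestamp_report) we get O(not stand_down).
Premise 1 is O(authorize_transcript → stand_down); contrapositively O(not stand_down → not authorize_transcript). Since O(not stand_down) holds, K gives O(not authorize_transcript).
So O(not authorize_transcript) holds, i.e. authorize_transcript is forbidden. None of the other listed options is forbidden under the premises.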